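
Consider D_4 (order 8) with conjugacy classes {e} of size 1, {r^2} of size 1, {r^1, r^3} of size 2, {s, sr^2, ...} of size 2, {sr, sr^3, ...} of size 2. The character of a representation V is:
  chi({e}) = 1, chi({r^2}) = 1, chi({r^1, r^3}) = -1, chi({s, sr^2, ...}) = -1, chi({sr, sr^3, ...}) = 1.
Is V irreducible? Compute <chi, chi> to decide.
Irreducible: <chi, chi> = 1.

Details: <chi, chi> = (1/|G|) sum_C |C| * |chi(C)|^2 = (1/8)[1*|1|^2 + 1*|1|^2 + 2*|-1|^2 + 2*|-1|^2 + 2*|1|^2]
  = (1/8)[(1) + (1) + (2) + (2) + (2)] = 8/8 = 1.
A character is irreducible iff <chi, chi> = 1, so this representation is irreducible.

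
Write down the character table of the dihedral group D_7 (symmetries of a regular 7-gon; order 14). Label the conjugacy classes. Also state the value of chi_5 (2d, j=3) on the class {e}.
Conjugacy classes: {e} of size 1, {r^1, r^6} of size 2, {r^2, r^5} of size 2, {r^3, r^4} of size 2, {s, sr, ..., sr^6} of size 7.
Character table:
  irrep \ class              {e} (size 1)  {r^1, r^6} (size 2)  {r^2, r^5} (size 2)  {r^3, r^4} (size 2)  {s, sr, ..., sr^6} (size 7)
  chi_1 (triv)               1             1                    1                    1                    1                          
  chi_2 (sign: r->1, s->-1)  1             1                    1                    1                    -1                         
  chi_3 (2d, j=1)            2             2*cos(2*pi/7)        -2*cos(3*pi/7)       -2*cos(pi/7)         0                          
  chi_4 (2d, j=2)            2             -2*cos(3*pi/7)       -2*cos(pi/7)         2*cos(2*pi/7)        0                          
  chi_5 (2d, j=3)            2             -2*cos(pi/7)         2*cos(2*pi/7)        -2*cos(3*pi/7)       0                          

Spot check: chi_5 (2d, j=3) on {e} = 2.

Details: D_7 has order 2*7 = 14 with 5 conjugacy classes, hence 5 irreducibles. Sum of squared dims 1 + 1 + 4 + 4 + 4 = 14 = |G|. Linear characters come from the abelianisation; the 2-dimensional irreps have character r^k -> 2*cos(2*pi*j*k/7), reflections -> 0.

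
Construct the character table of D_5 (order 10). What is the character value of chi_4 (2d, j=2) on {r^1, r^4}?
Conjugacy classes: {e} of size 1, {r^1, r^4} of size 2, {r^2, r^3} of size 2, {s, sr, ..., sr^4} of size 5.
Character table:
  irrep \ class              {e} (size 1)  {r^1, r^4} (size 2)  {r^2, r^3} (size 2)  {s, sr, ..., sr^4} (size 5)
  chi_1 (triv)               1             1                    1                    1                          
  chi_2 (sign: r->1, s->-1)  1             1                    1                    -1                         
  chi_3 (2d, j=1)            2             -1/2 + sqrt(5)/2     -sqrt(5)/2 - 1/2     0                          
  chi_4 (2d, j=2)            2             -sqrt(5)/2 - 1/2     -1/2 + sqrt(5)/2     0                          

Spot check: chi_4 (2d, j=2) on {r^1, r^4} = -sqrt(5)/2 - 1/2.

Solution. D_5 has order 2*5 = 10 with 4 conjugacy classes, hence 4 irreducibles. Sum of squared dims 1 + 1 + 4 + 4 = 10 = |G|. Linear characters come from the abelianisation; the 2-dimensional irreps have character r^k -> 2*cos(2*pi*j*k/5), reflections -> 0.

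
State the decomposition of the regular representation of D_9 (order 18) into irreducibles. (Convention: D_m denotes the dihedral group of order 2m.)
Each irreducible V_i of dimension d_i appears with multiplicity d_i, i.e. rho_reg = (direct sum over all irreducibles V_i) d_i V_i. The irreducible dimensions for D_9 are 1, 1, 2, 2, 2, 2: 2 irreducibles of dimension 1, each with multiplicity 1; 4 irreducibles of dimension 2, each with multiplicity 2. Total dimension 2*1*1 + 4*2*2 = 18 = |G|.

Argument: General theorem: in the regular representation of a finite group G, each irreducible appears with multiplicity equal to its dimension. Check: dim(rho_reg) = sum d_i^2 = 1 + 1 + 4 + 4 + 4 + 4 = 18 = |G|.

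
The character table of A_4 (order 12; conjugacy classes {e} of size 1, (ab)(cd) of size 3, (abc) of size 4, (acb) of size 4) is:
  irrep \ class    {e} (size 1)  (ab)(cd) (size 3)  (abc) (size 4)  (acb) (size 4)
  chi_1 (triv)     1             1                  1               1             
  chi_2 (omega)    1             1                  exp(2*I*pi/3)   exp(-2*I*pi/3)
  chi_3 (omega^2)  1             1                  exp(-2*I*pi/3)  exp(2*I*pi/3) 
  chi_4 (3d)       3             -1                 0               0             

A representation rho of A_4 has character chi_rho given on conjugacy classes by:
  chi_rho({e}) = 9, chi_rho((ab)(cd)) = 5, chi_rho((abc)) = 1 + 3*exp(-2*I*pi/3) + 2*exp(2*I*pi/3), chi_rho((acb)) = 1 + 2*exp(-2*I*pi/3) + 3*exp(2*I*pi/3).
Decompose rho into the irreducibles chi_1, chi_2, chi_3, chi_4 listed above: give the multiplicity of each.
Multiplicities: chi_1: 1, chi_2: 2, chi_3: 3, chi_4: 1.

Why: Use <chi_rho, chi> = (1/|G|) sum_C |C| * chi_rho(C) * conj(chi(C)) with |G| = 12 for each irreducible chi in the table:
  <chi_rho, chi_1> = (1/12)[1*(9)*conj(1) + 3*(5)*conj(1) + 4*(1 + 3*exp(-2*I*pi/3) + 2*exp(2*I*pi/3))*conj(1) + 4*(1 + 2*exp(-2*I*pi/3) + 3*exp(2*I*pi/3))*conj(1)]
      = (1/12)[(9) + (15) + (4 + 12*exp(-2*I*pi/3) + 8*exp(2*I*pi/3)) + (4 + 8*exp(-2*I*pi/3) + 12*exp(2*I*pi/3))] = 12/12 = 1
  <chi_rho, chi_2> = (1/12)[1*(9)*conj(1) + 3*(5)*conj(1) + 4*(1 + 3*exp(-2*I*pi/3) + 2*exp(2*I*pi/3))*conj(exp(2*I*pi/3)) + 4*(1 + 2*exp(-2*I*pi/3) + 3*exp(2*I*pi/3))*conj(exp(-2*I*pi/3))]
      = (1/12)[(9) + (15) + (8 + 4*exp(-2*I*pi/3) + 12*exp(2*I*pi/3)) + (8 + 12*exp(-2*I*pi/3) + 4*exp(2*I*pi/3))] = 24/12 = 2
  <chi_rho, chi_3> = (1/12)[1*(9)*conj(1) + 3*(5)*conj(1) + 4*(1 + 3*exp(-2*I*pi/3) + 2*exp(2*I*pi/3))*conj(exp(-2*I*pi/3)) + 4*(1 + 2*exp(-2*I*pi/3) + 3*exp(2*I*pi/3))*conj(exp(2*I*pi/3))]
      = (1/12)[(9) + (15) + (12 + 8*exp(-2*I*pi/3) + 4*exp(2*I*pi/3)) + (12 + 4*exp(-2*I*pi/3) + 8*exp(2*I*pi/3))] = 36/12 = 3
  <chi_rho, chi_4> = (1/12)[1*(9)*conj(3) + 3*(5)*conj(-1) + 4*(1 + 3*exp(-2*I*pi/3) + 2*exp(2*I*pi/3))*conj(0) + 4*(1 + 2*exp(-2*I*pi/3) + 3*exp(2*I*pi/3))*conj(0)]
      = (1/12)[(27) + (-15) + (0) + (0)] = 12/12 = 1
(Exp terms are combined using exp(i*s)*conj(exp(i*t)) = exp(i*(s-t)), and sums of them are collapsed using the identity that for every m > 1 the m distinct m-th roots of unity sum to 0, e.g. 1 + exp(2*I*pi/3) + exp(-2*I*pi/3) = 0.)
Dimension check: dim(rho) = sum (mult * dim) = 1*1 + 2*1 + 3*1 + 1*3 = 9 = chi_rho(e) = 9.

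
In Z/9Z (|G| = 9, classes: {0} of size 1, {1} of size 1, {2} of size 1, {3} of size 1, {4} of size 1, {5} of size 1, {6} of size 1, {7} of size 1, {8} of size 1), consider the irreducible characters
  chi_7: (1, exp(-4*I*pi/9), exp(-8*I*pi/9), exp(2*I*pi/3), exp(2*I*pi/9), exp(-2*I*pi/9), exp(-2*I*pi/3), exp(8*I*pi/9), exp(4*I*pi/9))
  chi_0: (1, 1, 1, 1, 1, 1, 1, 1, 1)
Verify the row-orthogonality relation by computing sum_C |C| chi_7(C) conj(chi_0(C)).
Sum = 0; so <chi_7, chi_0> = 0 (distinct irreducibles are orthogonal).

Derivation: Compute term by term over conjugacy classes (|C| * chi_7(C) * conj(chi_0(C))):
  1*(1)*conj(1) + 1*(exp(-4*I*pi/9))*conj(1) + 1*(exp(-8*I*pi/9))*conj(1) + 1*(exp(2*I*pi/3))*conj(1) + 1*(exp(2*I*pi/9))*conj(1) + 1*(exp(-2*I*pi/9))*conj(1) + 1*(exp(-2*I*pi/3))*conj(1) + 1*(exp(8*I*pi/9))*conj(1) + 1*(exp(4*I*pi/9))*conj(1)
  = (1) + (exp(-4*I*pi/9)) + (exp(-8*I*pi/9)) + (exp(2*I*pi/3)) + (exp(2*I*pi/9)) + (exp(-2*I*pi/9)) + (exp(-2*I*pi/3)) + (exp(8*I*pi/9)) + (exp(4*I*pi/9))
  = 0.
(Exp terms are combined using exp(i*s)*conj(exp(i*t)) = exp(i*(s-t)), and sums of them are collapsed using the identity that for every m > 1 the m distinct m-th roots of unity sum to 0, e.g. 1 + exp(2*I*pi/3) + exp(-2*I*pi/3) = 0.)
Dividing by |G| = 9 gives 0/9 = 0, matching the row-orthogonality relation <chi_7, chi_0> = [chi_7 = chi_0].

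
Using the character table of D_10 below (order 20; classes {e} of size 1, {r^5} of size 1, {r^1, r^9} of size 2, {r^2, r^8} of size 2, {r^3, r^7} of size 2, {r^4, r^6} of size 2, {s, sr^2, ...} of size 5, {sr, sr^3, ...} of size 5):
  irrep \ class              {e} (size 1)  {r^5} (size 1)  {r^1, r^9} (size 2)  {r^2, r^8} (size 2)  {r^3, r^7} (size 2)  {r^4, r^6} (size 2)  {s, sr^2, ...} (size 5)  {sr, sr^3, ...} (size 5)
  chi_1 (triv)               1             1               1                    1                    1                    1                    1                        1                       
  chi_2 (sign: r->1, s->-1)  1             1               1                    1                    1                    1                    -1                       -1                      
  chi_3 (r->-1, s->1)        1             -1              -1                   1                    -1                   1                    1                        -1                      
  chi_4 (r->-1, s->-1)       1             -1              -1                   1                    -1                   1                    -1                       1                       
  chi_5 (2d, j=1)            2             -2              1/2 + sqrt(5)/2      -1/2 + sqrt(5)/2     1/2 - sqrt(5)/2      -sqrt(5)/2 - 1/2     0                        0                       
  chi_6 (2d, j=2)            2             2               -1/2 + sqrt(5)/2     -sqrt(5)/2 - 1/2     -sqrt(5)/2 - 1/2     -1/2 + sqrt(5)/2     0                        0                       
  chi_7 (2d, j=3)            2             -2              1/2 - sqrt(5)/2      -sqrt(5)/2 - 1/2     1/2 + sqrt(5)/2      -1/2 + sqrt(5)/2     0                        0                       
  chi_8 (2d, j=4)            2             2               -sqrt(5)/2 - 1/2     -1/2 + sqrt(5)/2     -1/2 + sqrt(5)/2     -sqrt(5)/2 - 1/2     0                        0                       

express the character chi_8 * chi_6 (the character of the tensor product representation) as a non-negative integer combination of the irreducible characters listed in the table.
chi_8 tensor chi_6 = chi_6 + chi_8 (all other irreducibles have multiplicity 0).

Argument: The character of a tensor product is the pointwise product (chi_8 * chi_6)(C) = chi_8(C) * chi_6(C):
  {e}: (2)*(2), {r^5}: (2)*(2), {r^1, r^9}: (-sqrt(5)/2 - 1/2)*(-1/2 + sqrt(5)/2), {r^2, r^8}: (-1/2 + sqrt(5)/2)*(-sqrt(5)/2 - 1/2), {r^3, r^7}: (-1/2 + sqrt(5)/2)*(-sqrt(5)/2 - 1/2), {r^4, r^6}: (-sqrt(5)/2 - 1/2)*(-1/2 + sqrt(5)/2), {s, sr^2, ...}: (0)*(0), {sr, sr^3, ...}: (0)*(0)
so (chi_8 * chi_6) takes values
  {e} -> 4, {r^5} -> 4, {r^1, r^9} -> -1, {r^2, r^8} -> -1, {r^3, r^7} -> -1, {r^4, r^6} -> -1, {s, sr^2, ...} -> 0, {sr, sr^3, ...} -> 0.
Now take the inner product of this character with each irreducible chi from the table, <chi_8*chi_6, chi> = (1/20) sum_C |C| (chi_8*chi_6)(C) conj(chi(C)):
  <chi_8*chi_6, chi_1> = (1/20)[1*(4)*conj(1) + 1*(4)*conj(1) + 2*(-1)*conj(1) + 2*(-1)*conj(1) + 2*(-1)*conj(1) + 2*(-1)*conj(1) + 5*(0)*conj(1) + 5*(0)*conj(1)]
      = (1/20)[(4) + (4) + (-2) + (-2) + (-2) + (-2) + (0) + (0)] = 0/20 = 0
  <chi_8*chi_6, chi_2> = (1/20)[1*(4)*conj(1) + 1*(4)*conj(1) + 2*(-1)*conj(1) + 2*(-1)*conj(1) + 2*(-1)*conj(1) + 2*(-1)*conj(1) + 5*(0)*conj(-1) + 5*(0)*conj(-1)]
      = (1/20)[(4) + (4) + (-2) + (-2) + (-2) + (-2) + (0) + (0)] = 0/20 = 0
  <chi_8*chi_6, chi_3> = (1/20)[1*(4)*conj(1) + 1*(4)*conj(-1) + 2*(-1)*conj(-1) + 2*(-1)*conj(1) + 2*(-1)*conj(-1) + 2*(-1)*conj(1) + 5*(0)*conj(1) + 5*(0)*conj(-1)]
      = (1/20)[(4) + (-4) + (2) + (-2) + (2) + (-2) + (0) + (0)] = 0/20 = 0
  <chi_8*chi_6, chi_4> = (1/20)[1*(4)*conj(1) + 1*(4)*conj(-1) + 2*(-1)*conj(-1) + 2*(-1)*conj(1) + 2*(-1)*conj(-1) + 2*(-1)*conj(1) + 5*(0)*conj(-1) + 5*(0)*conj(1)]
      = (1/20)[(4) + (-4) + (2) + (-2) + (2) + (-2) + (0) + (0)] = 0/20 = 0
  <chi_8*chi_6, chi_5> = (1/20)[1*(4)*conj(2) + 1*(4)*conj(-2) + 2*(-1)*conj(1/2 + sqrt(5)/2) + 2*(-1)*conj(-1/2 + sqrt(5)/2) + 2*(-1)*conj(1/2 - sqrt(5)/2) + 2*(-1)*conj(-sqrt(5)/2 - 1/2) + 5*(0)*conj(0) + 5*(0)*conj(0)]
      = (1/20)[(8) + (-8) + (-sqrt(5) - 1) + (1 - sqrt(5)) + (-1 + sqrt(5)) + (1 + sqrt(5)) + (0) + (0)] = 0/20 = 0
  <chi_8*chi_6, chi_6> = (1/20)[1*(4)*conj(2) + 1*(4)*conj(2) + 2*(-1)*conj(-1/2 + sqrt(5)/2) + 2*(-1)*conj(-sqrt(5)/2 - 1/2) + 2*(-1)*conj(-sqrt(5)/2 - 1/2) + 2*(-1)*conj(-1/2 + sqrt(5)/2) + 5*(0)*conj(0) + 5*(0)*conj(0)]
      = (1/20)[(8) + (8) + (1 - sqrt(5)) + (1 + sqrt(5)) + (1 + sqrt(5)) + (1 - sqrt(5)) + (0) + (0)] = 20/20 = 1
  <chi_8*chi_6, chi_7> = (1/20)[1*(4)*conj(2) + 1*(4)*conj(-2) + 2*(-1)*conj(1/2 - sqrt(5)/2) + 2*(-1)*conj(-sqrt(5)/2 - 1/2) + 2*(-1)*conj(1/2 + sqrt(5)/2) + 2*(-1)*conj(-1/2 + sqrt(5)/2) + 5*(0)*conj(0) + 5*(0)*conj(0)]
      = (1/20)[(8) + (-8) + (-1 + sqrt(5)) + (1 + sqrt(5)) + (-sqrt(5) - 1) + (1 - sqrt(5)) + (0) + (0)] = 0/20 = 0
  <chi_8*chi_6, chi_8> = (1/20)[1*(4)*conj(2) + 1*(4)*conj(2) + 2*(-1)*conj(-sqrt(5)/2 - 1/2) + 2*(-1)*conj(-1/2 + sqrt(5)/2) + 2*(-1)*conj(-1/2 + sqrt(5)/2) + 2*(-1)*conj(-sqrt(5)/2 - 1/2) + 5*(0)*conj(0) + 5*(0)*conj(0)]
      = (1/20)[(8) + (8) + (1 + sqrt(5)) + (1 - sqrt(5)) + (1 - sqrt(5)) + (1 + sqrt(5)) + (0) + (0)] = 20/20 = 1
Hence the multiplicities are chi_6: 1, chi_8: 1. Dimension check: dim(chi_8)*dim(chi_6) = 2*2 = 4 and sum (mult * dim) = 1*2 + 1*2 = 4.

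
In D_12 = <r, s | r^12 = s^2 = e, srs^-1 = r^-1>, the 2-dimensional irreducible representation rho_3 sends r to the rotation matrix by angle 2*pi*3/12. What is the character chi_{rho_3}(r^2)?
chi_{rho_3}(r^2) = 2*cos(2*pi*3*2/12) = -2

Details: rho_3(r^2) is rotation by angle 2*pi*3*2/12, whose trace is 2*cos(2*pi*3*2/12) = -2.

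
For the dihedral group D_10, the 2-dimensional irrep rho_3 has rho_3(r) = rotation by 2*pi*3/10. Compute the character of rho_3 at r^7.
chi_{rho_3}(r^7) = 2*cos(2*pi*3*7/10) = 1/2 + sqrt(5)/2

Justification: rho_3(r^7) is rotation by angle 2*pi*3*7/10, whose trace is 2*cos(2*pi*3*7/10) = 1/2 + sqrt(5)/2.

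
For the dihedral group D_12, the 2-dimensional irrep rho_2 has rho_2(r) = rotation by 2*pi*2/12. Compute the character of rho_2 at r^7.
chi_{rho_2}(r^7) = 2*cos(2*pi*2*7/12) = 1

Explanation: rho_2(r^7) is rotation by angle 2*pi*2*7/12, whose trace is 2*cos(2*pi*2*7/12) = 1.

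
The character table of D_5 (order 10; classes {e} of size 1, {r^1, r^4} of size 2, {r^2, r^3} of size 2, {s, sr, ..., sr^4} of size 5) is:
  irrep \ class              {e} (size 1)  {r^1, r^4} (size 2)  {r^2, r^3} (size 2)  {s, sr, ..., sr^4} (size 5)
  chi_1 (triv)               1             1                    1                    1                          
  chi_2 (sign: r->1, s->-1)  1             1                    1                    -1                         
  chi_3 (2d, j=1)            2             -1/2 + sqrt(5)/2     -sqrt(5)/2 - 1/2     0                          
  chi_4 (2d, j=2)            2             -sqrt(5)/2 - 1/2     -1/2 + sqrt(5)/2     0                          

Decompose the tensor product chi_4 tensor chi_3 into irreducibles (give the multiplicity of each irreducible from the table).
chi_4 tensor chi_3 = chi_3 + chi_4 (all other irreducibles have multiplicity 0).

Why: The character of a tensor product is the pointwise product (chi_4 * chi_3)(C) = chi_4(C) * chi_3(C):
  {e}: (2)*(2), {r^1, r^4}: (-sqrt(5)/2 - 1/2)*(-1/2 + sqrt(5)/2), {r^2, r^3}: (-1/2 + sqrt(5)/2)*(-sqrt(5)/2 - 1/2), {s, sr, ..., sr^4}: (0)*(0)
so (chi_4 * chi_3) takes values
  {e} -> 4, {r^1, r^4} -> -1, {r^2, r^3} -> -1, {s, sr, ..., sr^4} -> 0.
Now take the inner product of this character with each irreducible chi from the table, <chi_4*chi_3, chi> = (1/10) sum_C |C| (chi_4*chi_3)(C) conj(chi(C)):
  <chi_4*chi_3, chi_1> = (1/10)[1*(4)*conj(1) + 2*(-1)*conj(1) + 2*(-1)*conj(1) + 5*(0)*conj(1)]
      = (1/10)[(4) + (-2) + (-2) + (0)] = 0/10 = 0
  <chi_4*chi_3, chi_2> = (1/10)[1*(4)*conj(1) + 2*(-1)*conj(1) + 2*(-1)*conj(1) + 5*(0)*conj(-1)]
      = (1/10)[(4) + (-2) + (-2) + (0)] = 0/10 = 0
  <chi_4*chi_3, chi_3> = (1/10)[1*(4)*conj(2) + 2*(-1)*conj(-1/2 + sqrt(5)/2) + 2*(-1)*conj(-sqrt(5)/2 - 1/2) + 5*(0)*conj(0)]
      = (1/10)[(8) + (1 - sqrt(5)) + (1 + sqrt(5)) + (0)] = 10/10 = 1
  <chi_4*chi_3, chi_4> = (1/10)[1*(4)*conj(2) + 2*(-1)*conj(-sqrt(5)/2 - 1/2) + 2*(-1)*conj(-1/2 + sqrt(5)/2) + 5*(0)*conj(0)]
      = (1/10)[(8) + (1 + sqrt(5)) + (1 - sqrt(5)) + (0)] = 10/10 = 1
Hence the multiplicities are chi_3: 1, chi_4: 1. Dimension check: dim(chi_4)*dim(chi_3) = 2*2 = 4 and sum (mult * dim) = 1*2 + 1*2 = 4.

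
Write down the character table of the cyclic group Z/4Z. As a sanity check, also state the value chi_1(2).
Character table of Z/4Z (irreps indexed chi_0,...,chi_3 with chi_k(m) = zeta_4^(k*m), zeta_4 = exp(2*pi*i/4)):
  irrep \ class  {0} (size 1)  {1} (size 1)  {2} (size 1)  {3} (size 1)
  chi_0          1             1             1             1           
  chi_1          1             I             -1            -I          
  chi_2          1             -1            1             -1          
  chi_3          1             -I            -1            I           

Spot check: chi_1(2) = zeta_4^(1*2) = zeta_4^2 = -1.

Solution. Z/4Z is abelian, so all 4 irreducible complex representations are 1-dimensional. They are given by chi_k(m) = zeta_4^(k*m) for k = 0,...,3. Row orthogonality: sum_m chi_k(m) conj(chi_l(m)) = 4 * [k = l].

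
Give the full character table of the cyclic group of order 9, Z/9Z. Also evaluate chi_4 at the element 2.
Character table of Z/9Z (irreps indexed chi_0,...,chi_8 with chi_k(m) = zeta_9^(k*m), zeta_9 = exp(2*pi*i/9)):
  irrep \ class  {0} (size 1)  {1} (size 1)    {2} (size 1)    {3} (size 1)    {4} (size 1)    {5} (size 1)    {6} (size 1)    {7} (size 1)    {8} (size 1)  
  chi_0          1             1               1               1               1               1               1               1               1             
  chi_1          1             exp(2*I*pi/9)   exp(4*I*pi/9)   exp(2*I*pi/3)   exp(8*I*pi/9)   exp(-8*I*pi/9)  exp(-2*I*pi/3)  exp(-4*I*pi/9)  exp(-2*I*pi/9)
  chi_2          1             exp(4*I*pi/9)   exp(8*I*pi/9)   exp(-2*I*pi/3)  exp(-2*I*pi/9)  exp(2*I*pi/9)   exp(2*I*pi/3)   exp(-8*I*pi/9)  exp(-4*I*pi/9)
  chi_3          1             exp(2*I*pi/3)   exp(-2*I*pi/3)  1               exp(2*I*pi/3)   exp(-2*I*pi/3)  1               exp(2*I*pi/3)   exp(-2*I*pi/3)
  chi_4          1             exp(8*I*pi/9)   exp(-2*I*pi/9)  exp(2*I*pi/3)   exp(-4*I*pi/9)  exp(4*I*pi/9)   exp(-2*I*pi/3)  exp(2*I*pi/9)   exp(-8*I*pi/9)
  chi_5          1             exp(-8*I*pi/9)  exp(2*I*pi/9)   exp(-2*I*pi/3)  exp(4*I*pi/9)   exp(-4*I*pi/9)  exp(2*I*pi/3)   exp(-2*I*pi/9)  exp(8*I*pi/9) 
  chi_6          1             exp(-2*I*pi/3)  exp(2*I*pi/3)   1               exp(-2*I*pi/3)  exp(2*I*pi/3)   1               exp(-2*I*pi/3)  exp(2*I*pi/3) 
  chi_7          1             exp(-4*I*pi/9)  exp(-8*I*pi/9)  exp(2*I*pi/3)   exp(2*I*pi/9)   exp(-2*I*pi/9)  exp(-2*I*pi/3)  exp(8*I*pi/9)   exp(4*I*pi/9) 
  chi_8          1             exp(-2*I*pi/9)  exp(-4*I*pi/9)  exp(-2*I*pi/3)  exp(-8*I*pi/9)  exp(8*I*pi/9)   exp(2*I*pi/3)   exp(4*I*pi/9)   exp(2*I*pi/9) 

Spot check: chi_4(2) = zeta_9^(4*2) = zeta_9^8 = exp(-2*I*pi/9).

Derivation: Z/9Z is abelian, so all 9 irreducible complex representations are 1-dimensional. They are given by chi_k(m) = zeta_9^(k*m) for k = 0,...,8. Row orthogonality: sum_m chi_k(m) conj(chi_l(m)) = 9 * [k = l].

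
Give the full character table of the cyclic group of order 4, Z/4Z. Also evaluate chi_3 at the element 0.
Character table of Z/4Z (irreps indexed chi_0,...,chi_3 with chi_k(m) = zeta_4^(k*m), zeta_4 = exp(2*pi*i/4)):
  irrep \ class  {0} (size 1)  {1} (size 1)  {2} (size 1)  {3} (size 1)
  chi_0          1             1             1             1           
  chi_1          1             I             -1            -I          
  chi_2          1             -1            1             -1          
  chi_3          1             -I            -1            I           

Spot check: chi_3(0) = zeta_4^(3*0) = zeta_4^0 = 1.

Solution. Z/4Z is abelian, so all 4 irreducible complex representations are 1-dimensional. They are given by chi_k(m) = zeta_4^(k*m) for k = 0,...,3. Row orthogonality: sum_m chi_k(m) conj(chi_l(m)) = 4 * [k = l].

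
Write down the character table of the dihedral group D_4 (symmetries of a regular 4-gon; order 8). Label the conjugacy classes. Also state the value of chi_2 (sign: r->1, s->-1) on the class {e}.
Conjugacy classes: {e} of size 1, {r^2} of size 1, {r^1, r^3} of size 2, {s, sr^2, ...} of size 2, {sr, sr^3, ...} of size 2.
Character table:
  irrep \ class              {e} (size 1)  {r^2} (size 1)  {r^1, r^3} (size 2)  {s, sr^2, ...} (size 2)  {sr, sr^3, ...} (size 2)
  chi_1 (triv)               1             1               1                    1                        1                       
  chi_2 (sign: r->1, s->-1)  1             1               1                    -1                       -1                      
  chi_3 (r->-1, s->1)        1             1               -1                   1                        -1                      
  chi_4 (r->-1, s->-1)       1             1               -1                   -1                       1                       
  chi_5 (2d, j=1)            2             -2              0                    0                        0                       

Spot check: chi_2 (sign: r->1, s->-1) on {e} = 1.

Why: D_4 has order 2*4 = 8 with 5 conjugacy classes, hence 5 irreducibles. Sum of squared dims 1 + 1 + 1 + 1 + 4 = 8 = |G|. Linear characters come from the abelianisation; the 2-dimensional irreps have character r^k -> 2*cos(2*pi*j*k/4), reflections -> 0.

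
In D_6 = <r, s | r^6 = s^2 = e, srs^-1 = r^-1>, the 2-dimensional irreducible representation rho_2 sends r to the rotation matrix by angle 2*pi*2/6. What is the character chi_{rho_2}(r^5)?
chi_{rho_2}(r^5) = 2*cos(2*pi*2*5/6) = -1

Details: rho_2(r^5) is rotation by angle 2*pi*2*5/6, whose trace is 2*cos(2*pi*2*5/6) = -1.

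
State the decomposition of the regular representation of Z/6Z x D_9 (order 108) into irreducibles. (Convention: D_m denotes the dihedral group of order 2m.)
Each irreducible V_i of dimension d_i appears with multiplicity d_i, i.e. rho_reg = (direct sum over all irreducibles V_i) d_i V_i. The irreducible dimensions for Z/6Z x D_9 are 1, 1, 1, 1, 1, 1, 1, 1, 1, 1, 1, 1, 2, 2, 2, 2, 2, 2, 2, 2, 2, 2, 2, 2, 2, 2, 2, 2, 2, 2, 2, 2, 2, 2, 2, 2: 12 irreducibles of dimension 1, each with multiplicity 1; 24 irreducibles of dimension 2, each with multiplicity 2. Total dimension 12*1*1 + 24*2*2 = 108 = |G|.

Why: General theorem: in the regular representation of a finite group G, each irreducible appears with multiplicity equal to its dimension. Check: dim(rho_reg) = sum d_i^2 = 1 + 1 + 1 + 1 + 1 + 1 + 1 + 1 + 1 + 1 + 1 + 1 + 4 + 4 + 4 + 4 + 4 + 4 + 4 + 4 + 4 + 4 + 4 + 4 + 4 + 4 + 4 + 4 + 4 + 4 + 4 + 4 + 4 + 4 + 4 + 4 = 108 = |G|.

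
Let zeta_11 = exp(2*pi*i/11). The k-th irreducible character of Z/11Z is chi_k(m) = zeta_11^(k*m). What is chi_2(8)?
chi_2(8) = zeta_11^16 = exp(10*I*pi/11)

Derivation: chi_2(8) = zeta_11^(2*8) = zeta_11^16. Since zeta_11^11 = 1, this equals zeta_11^5 = exp(2*pi*i*5/11) = exp(10*I*pi/11).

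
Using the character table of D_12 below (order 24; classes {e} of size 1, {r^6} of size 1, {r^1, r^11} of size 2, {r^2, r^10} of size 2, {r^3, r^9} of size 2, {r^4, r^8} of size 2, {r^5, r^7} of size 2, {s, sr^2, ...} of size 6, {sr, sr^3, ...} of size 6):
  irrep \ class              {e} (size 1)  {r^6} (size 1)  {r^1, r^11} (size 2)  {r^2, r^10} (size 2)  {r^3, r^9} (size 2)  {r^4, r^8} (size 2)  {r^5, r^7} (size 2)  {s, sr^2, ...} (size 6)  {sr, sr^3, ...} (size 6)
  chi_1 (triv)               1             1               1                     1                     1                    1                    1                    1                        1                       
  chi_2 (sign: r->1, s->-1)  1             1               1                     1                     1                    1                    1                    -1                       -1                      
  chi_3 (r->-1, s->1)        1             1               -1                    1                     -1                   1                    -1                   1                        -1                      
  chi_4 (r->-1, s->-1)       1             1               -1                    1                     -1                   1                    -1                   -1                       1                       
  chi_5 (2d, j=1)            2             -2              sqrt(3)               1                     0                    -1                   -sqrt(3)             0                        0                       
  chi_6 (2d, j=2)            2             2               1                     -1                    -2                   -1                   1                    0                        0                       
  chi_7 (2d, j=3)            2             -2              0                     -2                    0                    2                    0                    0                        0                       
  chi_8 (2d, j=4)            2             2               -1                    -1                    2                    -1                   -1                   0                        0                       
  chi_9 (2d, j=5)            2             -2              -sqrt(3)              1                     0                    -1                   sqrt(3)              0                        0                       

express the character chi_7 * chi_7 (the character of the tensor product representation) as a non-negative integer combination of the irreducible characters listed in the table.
chi_7 tensor chi_7 = chi_1 + chi_2 + chi_3 + chi_4 (all other irreducibles have multiplicity 0).

Solution. The character of a tensor product is the pointwise product (chi_7 * chi_7)(C) = chi_7(C) * chi_7(C):
  {e}: (2)*(2), {r^6}: (-2)*(-2), {r^1, r^11}: (0)*(0), {r^2, r^10}: (-2)*(-2), {r^3, r^9}: (0)*(0), {r^4, r^8}: (2)*(2), {r^5, r^7}: (0)*(0), {s, sr^2, ...}: (0)*(0), {sr, sr^3, ...}: (0)*(0)
so (chi_7 * chi_7) takes values
  {e} -> 4, {r^6} -> 4, {r^1, r^11} -> 0, {r^2, r^10} -> 4, {r^3, r^9} -> 0, {r^4, r^8} -> 4, {r^5, r^7} -> 0, {s, sr^2, ...} -> 0, {sr, sr^3, ...} -> 0.
Now take the inner product of this character with each irreducible chi from the table, <chi_7*chi_7, chi> = (1/24) sum_C |C| (chi_7*chi_7)(C) conj(chi(C)):
  <chi_7*chi_7, chi_1> = (1/24)[1*(4)*conj(1) + 1*(4)*conj(1) + 2*(0)*conj(1) + 2*(4)*conj(1) + 2*(0)*conj(1) + 2*(4)*conj(1) + 2*(0)*conj(1) + 6*(0)*conj(1) + 6*(0)*conj(1)]
      = (1/24)[(4) + (4) + (0) + (8) + (0) + (8) + (0) + (0) + (0)] = 24/24 = 1
  <chi_7*chi_7, chi_2> = (1/24)[1*(4)*conj(1) + 1*(4)*conj(1) + 2*(0)*conj(1) + 2*(4)*conj(1) + 2*(0)*conj(1) + 2*(4)*conj(1) + 2*(0)*conj(1) + 6*(0)*conj(-1) + 6*(0)*conj(-1)]
      = (1/24)[(4) + (4) + (0) + (8) + (0) + (8) + (0) + (0) + (0)] = 24/24 = 1
  <chi_7*chi_7, chi_3> = (1/24)[1*(4)*conj(1) + 1*(4)*conj(1) + 2*(0)*conj(-1) + 2*(4)*conj(1) + 2*(0)*conj(-1) + 2*(4)*conj(1) + 2*(0)*conj(-1) + 6*(0)*conj(1) + 6*(0)*conj(-1)]
      = (1/24)[(4) + (4) + (0) + (8) + (0) + (8) + (0) + (0) + (0)] = 24/24 = 1
  <chi_7*chi_7, chi_4> = (1/24)[1*(4)*conj(1) + 1*(4)*conj(1) + 2*(0)*conj(-1) + 2*(4)*conj(1) + 2*(0)*conj(-1) + 2*(4)*conj(1) + 2*(0)*conj(-1) + 6*(0)*conj(-1) + 6*(0)*conj(1)]
      = (1/24)[(4) + (4) + (0) + (8) + (0) + (8) + (0) + (0) + (0)] = 24/24 = 1
  <chi_7*chi_7, chi_5> = (1/24)[1*(4)*conj(2) + 1*(4)*conj(-2) + 2*(0)*conj(sqrt(3)) + 2*(4)*conj(1) + 2*(0)*conj(0) + 2*(4)*conj(-1) + 2*(0)*conj(-sqrt(3)) + 6*(0)*conj(0) + 6*(0)*conj(0)]
      = (1/24)[(8) + (-8) + (0) + (8) + (0) + (-8) + (0) + (0) + (0)] = 0/24 = 0
  <chi_7*chi_7, chi_6> = (1/24)[1*(4)*conj(2) + 1*(4)*conj(2) + 2*(0)*conj(1) + 2*(4)*conj(-1) + 2*(0)*conj(-2) + 2*(4)*conj(-1) + 2*(0)*conj(1) + 6*(0)*conj(0) + 6*(0)*conj(0)]
      = (1/24)[(8) + (8) + (0) + (-8) + (0) + (-8) + (0) + (0) + (0)] = 0/24 = 0
  <chi_7*chi_7, chi_7> = (1/24)[1*(4)*conj(2) + 1*(4)*conj(-2) + 2*(0)*conj(0) + 2*(4)*conj(-2) + 2*(0)*conj(0) + 2*(4)*conj(2) + 2*(0)*conj(0) + 6*(0)*conj(0) + 6*(0)*conj(0)]
      = (1/24)[(8) + (-8) + (0) + (-16) + (0) + (16) + (0) + (0) + (0)] = 0/24 = 0
  <chi_7*chi_7, chi_8> = (1/24)[1*(4)*conj(2) + 1*(4)*conj(2) + 2*(0)*conj(-1) + 2*(4)*conj(-1) + 2*(0)*conj(2) + 2*(4)*conj(-1) + 2*(0)*conj(-1) + 6*(0)*conj(0) + 6*(0)*conj(0)]
      = (1/24)[(8) + (8) + (0) + (-8) + (0) + (-8) + (0) + (0) + (0)] = 0/24 = 0
  <chi_7*chi_7, chi_9> = (1/24)[1*(4)*conj(2) + 1*(4)*conj(-2) + 2*(0)*conj(-sqrt(3)) + 2*(4)*conj(1) + 2*(0)*conj(0) + 2*(4)*conj(-1) + 2*(0)*conj(sqrt(3)) + 6*(0)*conj(0) + 6*(0)*conj(0)]
      = (1/24)[(8) + (-8) + (0) + (8) + (0) + (-8) + (0) + (0) + (0)] = 0/24 = 0
Hence the multiplicities are chi_1: 1, chi_2: 1, chi_3: 1, chi_4: 1. Dimension check: dim(chi_7)*dim(chi_7) = 2*2 = 4 and sum (mult * dim) = 1*1 + 1*1 + 1*1 + 1*1 = 4.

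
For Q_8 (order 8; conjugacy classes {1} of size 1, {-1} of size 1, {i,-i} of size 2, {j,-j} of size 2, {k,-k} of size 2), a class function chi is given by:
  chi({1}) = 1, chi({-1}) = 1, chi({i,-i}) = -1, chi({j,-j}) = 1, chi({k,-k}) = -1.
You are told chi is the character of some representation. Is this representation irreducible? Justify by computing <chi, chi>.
Irreducible: <chi, chi> = 1.

Justification: <chi, chi> = (1/|G|) sum_C |C| * |chi(C)|^2 = (1/8)[1*|1|^2 + 1*|1|^2 + 2*|-1|^2 + 2*|1|^2 + 2*|-1|^2]
  = (1/8)[(1) + (1) + (2) + (2) + (2)] = 8/8 = 1.
A character is irreducible iff <chi, chi> = 1, so this representation is irreducible.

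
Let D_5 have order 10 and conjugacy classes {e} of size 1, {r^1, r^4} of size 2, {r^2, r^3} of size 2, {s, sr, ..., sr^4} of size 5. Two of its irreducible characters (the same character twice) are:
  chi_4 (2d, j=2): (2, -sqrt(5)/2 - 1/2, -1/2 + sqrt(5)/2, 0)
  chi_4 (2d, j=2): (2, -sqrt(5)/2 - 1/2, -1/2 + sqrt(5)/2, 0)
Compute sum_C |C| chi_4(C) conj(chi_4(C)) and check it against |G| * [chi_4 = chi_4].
Sum = 10 = |G| = 10; so <chi_4, chi_4> = 1 (norm-1 confirms irreducibility).

Justification: Compute term by term over conjugacy classes (|C| * chi_4(C) * conj(chi_4(C))):
  1*(2)*conj(2) + 2*(-sqrt(5)/2 - 1/2)*conj(-sqrt(5)/2 - 1/2) + 2*(-1/2 + sqrt(5)/2)*conj(-1/2 + sqrt(5)/2) + 5*(0)*conj(0)
  = (4) + (sqrt(5) + 3) + (3 - sqrt(5)) + (0)
  = 10.
Dividing by |G| = 10 gives 10/10 = 1, matching the row-orthogonality relation <chi_4, chi_4> = [chi_4 = chi_4].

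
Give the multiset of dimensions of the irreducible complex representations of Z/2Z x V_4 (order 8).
Dimensions: 1, 1, 1, 1, 1, 1, 1, 1

Working: There are 8 irreducibles (= number of conjugacy classes). Their dimensions d_i satisfy sum d_i^2 = |G| = 8: 1 + 1 + 1 + 1 + 1 + 1 + 1 + 1 = 8. (For the product with Z/2Z: each of the 2 1-dim characters of Z/2Z tensors with each irrep of V_4, giving 2 copies of each V_4-dimension.)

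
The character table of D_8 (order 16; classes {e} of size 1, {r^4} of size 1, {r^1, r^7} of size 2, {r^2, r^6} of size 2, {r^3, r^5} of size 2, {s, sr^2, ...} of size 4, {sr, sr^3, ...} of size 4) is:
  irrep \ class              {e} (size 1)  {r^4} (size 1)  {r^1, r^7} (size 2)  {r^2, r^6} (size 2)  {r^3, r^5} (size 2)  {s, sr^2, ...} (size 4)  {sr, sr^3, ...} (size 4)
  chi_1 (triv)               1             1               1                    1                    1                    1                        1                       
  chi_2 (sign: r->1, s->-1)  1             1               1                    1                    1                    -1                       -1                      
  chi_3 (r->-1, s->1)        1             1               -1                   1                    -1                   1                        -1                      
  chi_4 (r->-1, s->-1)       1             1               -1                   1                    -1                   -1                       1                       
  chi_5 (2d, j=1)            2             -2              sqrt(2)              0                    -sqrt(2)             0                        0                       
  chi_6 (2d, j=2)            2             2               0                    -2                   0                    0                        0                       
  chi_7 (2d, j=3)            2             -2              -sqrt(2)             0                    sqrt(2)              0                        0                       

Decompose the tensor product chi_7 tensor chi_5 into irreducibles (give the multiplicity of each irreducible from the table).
chi_7 tensor chi_5 = chi_3 + chi_4 + chi_6 (all other irreducibles have multiplicity 0).

Solution. The character of a tensor product is the pointwise product (chi_7 * chi_5)(C) = chi_7(C) * chi_5(C):
  {e}: (2)*(2), {r^4}: (-2)*(-2), {r^1, r^7}: (-sqrt(2))*(sqrt(2)), {r^2, r^6}: (0)*(0), {r^3, r^5}: (sqrt(2))*(-sqrt(2)), {s, sr^2, ...}: (0)*(0), {sr, sr^3, ...}: (0)*(0)
so (chi_7 * chi_5) takes values
  {e} -> 4, {r^4} -> 4, {r^1, r^7} -> -2, {r^2, r^6} -> 0, {r^3, r^5} -> -2, {s, sr^2, ...} -> 0, {sr, sr^3, ...} -> 0.
Now take the inner product of this character with each irreducible chi from the table, <chi_7*chi_5, chi> = (1/16) sum_C |C| (chi_7*chi_5)(C) conj(chi(C)):
  <chi_7*chi_5, chi_1> = (1/16)[1*(4)*conj(1) + 1*(4)*conj(1) + 2*(-2)*conj(1) + 2*(0)*conj(1) + 2*(-2)*conj(1) + 4*(0)*conj(1) + 4*(0)*conj(1)]
      = (1/16)[(4) + (4) + (-4) + (0) + (-4) + (0) + (0)] = 0/16 = 0
  <chi_7*chi_5, chi_2> = (1/16)[1*(4)*conj(1) + 1*(4)*conj(1) + 2*(-2)*conj(1) + 2*(0)*conj(1) + 2*(-2)*conj(1) + 4*(0)*conj(-1) + 4*(0)*conj(-1)]
      = (1/16)[(4) + (4) + (-4) + (0) + (-4) + (0) + (0)] = 0/16 = 0
  <chi_7*chi_5, chi_3> = (1/16)[1*(4)*conj(1) + 1*(4)*conj(1) + 2*(-2)*conj(-1) + 2*(0)*conj(1) + 2*(-2)*conj(-1) + 4*(0)*conj(1) + 4*(0)*conj(-1)]
      = (1/16)[(4) + (4) + (4) + (0) + (4) + (0) + (0)] = 16/16 = 1
  <chi_7*chi_5, chi_4> = (1/16)[1*(4)*conj(1) + 1*(4)*conj(1) + 2*(-2)*conj(-1) + 2*(0)*conj(1) + 2*(-2)*conj(-1) + 4*(0)*conj(-1) + 4*(0)*conj(1)]
      = (1/16)[(4) + (4) + (4) + (0) + (4) + (0) + (0)] = 16/16 = 1
  <chi_7*chi_5, chi_5> = (1/16)[1*(4)*conj(2) + 1*(4)*conj(-2) + 2*(-2)*conj(sqrt(2)) + 2*(0)*conj(0) + 2*(-2)*conj(-sqrt(2)) + 4*(0)*conj(0) + 4*(0)*conj(0)]
      = (1/16)[(8) + (-8) + (-4*sqrt(2)) + (0) + (4*sqrt(2)) + (0) + (0)] = 0/16 = 0
  <chi_7*chi_5, chi_6> = (1/16)[1*(4)*conj(2) + 1*(4)*conj(2) + 2*(-2)*conj(0) + 2*(0)*conj(-2) + 2*(-2)*conj(0) + 4*(0)*conj(0) + 4*(0)*conj(0)]
      = (1/16)[(8) + (8) + (0) + (0) + (0) + (0) + (0)] = 16/16 = 1
  <chi_7*chi_5, chi_7> = (1/16)[1*(4)*conj(2) + 1*(4)*conj(-2) + 2*(-2)*conj(-sqrt(2)) + 2*(0)*conj(0) + 2*(-2)*conj(sqrt(2)) + 4*(0)*conj(0) + 4*(0)*conj(0)]
      = (1/16)[(8) + (-8) + (4*sqrt(2)) + (0) + (-4*sqrt(2)) + (0) + (0)] = 0/16 = 0
Hence the multiplicities are chi_3: 1, chi_4: 1, chi_6: 1. Dimension check: dim(chi_7)*dim(chi_5) = 2*2 = 4 and sum (mult * dim) = 1*1 + 1*1 + 1*2 = 4.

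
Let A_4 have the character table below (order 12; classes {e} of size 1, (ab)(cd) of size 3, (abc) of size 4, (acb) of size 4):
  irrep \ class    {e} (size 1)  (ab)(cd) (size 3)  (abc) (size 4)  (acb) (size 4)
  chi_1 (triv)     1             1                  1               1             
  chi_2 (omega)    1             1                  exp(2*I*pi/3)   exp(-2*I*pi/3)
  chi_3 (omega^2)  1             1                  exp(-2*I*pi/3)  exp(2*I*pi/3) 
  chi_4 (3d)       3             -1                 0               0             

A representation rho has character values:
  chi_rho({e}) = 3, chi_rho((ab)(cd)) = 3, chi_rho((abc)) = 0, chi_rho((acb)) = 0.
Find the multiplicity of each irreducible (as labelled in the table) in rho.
Multiplicities: chi_1: 1, chi_2: 1, chi_3: 1, chi_4: 0.

Details: Use <chi_rho, chi> = (1/|G|) sum_C |C| * chi_rho(C) * conj(chi(C)) with |G| = 12 for each irreducible chi in the table:
  <chi_rho, chi_1> = (1/12)[1*(3)*conj(1) + 3*(3)*conj(1) + 4*(0)*conj(1) + 4*(0)*conj(1)]
      = (1/12)[(3) + (9) + (0) + (0)] = 12/12 = 1
  <chi_rho, chi_2> = (1/12)[1*(3)*conj(1) + 3*(3)*conj(1) + 4*(0)*conj(exp(2*I*pi/3)) + 4*(0)*conj(exp(-2*I*pi/3))]
      = (1/12)[(3) + (9) + (0) + (0)] = 12/12 = 1
  <chi_rho, chi_3> = (1/12)[1*(3)*conj(1) + 3*(3)*conj(1) + 4*(0)*conj(exp(-2*I*pi/3)) + 4*(0)*conj(exp(2*I*pi/3))]
      = (1/12)[(3) + (9) + (0) + (0)] = 12/12 = 1
  <chi_rho, chi_4> = (1/12)[1*(3)*conj(3) + 3*(3)*conj(-1) + 4*(0)*conj(0) + 4*(0)*conj(0)]
      = (1/12)[(9) + (-9) + (0) + (0)] = 0/12 = 0
(Exp terms are combined using exp(i*s)*conj(exp(i*t)) = exp(i*(s-t)), and sums of them are collapsed using the identity that for every m > 1 the m distinct m-th roots of unity sum to 0, e.g. 1 + exp(2*I*pi/3) + exp(-2*I*pi/3) = 0.)
Dimension check: dim(rho) = sum (mult * dim) = 1*1 + 1*1 + 1*1 + 0*3 = 3 = chi_rho(e) = 3.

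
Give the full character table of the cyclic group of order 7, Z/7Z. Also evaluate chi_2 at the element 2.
Character table of Z/7Z (irreps indexed chi_0,...,chi_6 with chi_k(m) = zeta_7^(k*m), zeta_7 = exp(2*pi*i/7)):
  irrep \ class  {0} (size 1)  {1} (size 1)    {2} (size 1)    {3} (size 1)    {4} (size 1)    {5} (size 1)    {6} (size 1)  
  chi_0          1             1               1               1               1               1               1             
  chi_1          1             exp(2*I*pi/7)   exp(4*I*pi/7)   exp(6*I*pi/7)   exp(-6*I*pi/7)  exp(-4*I*pi/7)  exp(-2*I*pi/7)
  chi_2          1             exp(4*I*pi/7)   exp(-6*I*pi/7)  exp(-2*I*pi/7)  exp(2*I*pi/7)   exp(6*I*pi/7)   exp(-4*I*pi/7)
  chi_3          1             exp(6*I*pi/7)   exp(-2*I*pi/7)  exp(4*I*pi/7)   exp(-4*I*pi/7)  exp(2*I*pi/7)   exp(-6*I*pi/7)
  chi_4          1             exp(-6*I*pi/7)  exp(2*I*pi/7)   exp(-4*I*pi/7)  exp(4*I*pi/7)   exp(-2*I*pi/7)  exp(6*I*pi/7) 
  chi_5          1             exp(-4*I*pi/7)  exp(6*I*pi/7)   exp(2*I*pi/7)   exp(-2*I*pi/7)  exp(-6*I*pi/7)  exp(4*I*pi/7) 
  chi_6          1             exp(-2*I*pi/7)  exp(-4*I*pi/7)  exp(-6*I*pi/7)  exp(6*I*pi/7)   exp(4*I*pi/7)   exp(2*I*pi/7) 

Spot check: chi_2(2) = zeta_7^(2*2) = zeta_7^4 = exp(-6*I*pi/7).

Z/7Z is abelian, so all 7 irreducible complex representations are 1-dimensional. They are given by chi_k(m) = zeta_7^(k*m) for k = 0,...,6. Row orthogonality: sum_m chi_k(m) conj(chi_l(m)) = 7 * [k = l].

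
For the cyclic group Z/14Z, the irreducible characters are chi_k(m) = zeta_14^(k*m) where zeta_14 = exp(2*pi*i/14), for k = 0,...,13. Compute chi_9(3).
chi_9(3) = zeta_14^27 = exp(-I*pi/7)

Explanation: chi_9(3) = zeta_14^(9*3) = zeta_14^27. Since zeta_14^14 = 1, this equals zeta_14^13 = exp(2*pi*i*13/14) = exp(-I*pi/7).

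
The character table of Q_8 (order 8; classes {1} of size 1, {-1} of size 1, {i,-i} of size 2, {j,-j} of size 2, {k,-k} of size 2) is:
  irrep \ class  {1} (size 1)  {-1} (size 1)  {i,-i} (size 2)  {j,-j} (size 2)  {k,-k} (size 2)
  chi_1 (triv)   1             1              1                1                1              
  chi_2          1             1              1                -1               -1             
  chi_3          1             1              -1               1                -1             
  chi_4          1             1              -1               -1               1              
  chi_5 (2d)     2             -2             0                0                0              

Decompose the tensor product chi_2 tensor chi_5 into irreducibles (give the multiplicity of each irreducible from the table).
chi_2 tensor chi_5 = chi_5 (all other irreducibles have multiplicity 0).

Explanation: The character of a tensor product is the pointwise product (chi_2 * chi_5)(C) = chi_2(C) * chi_5(C):
  {1}: (1)*(2), {-1}: (1)*(-2), {i,-i}: (1)*(0), {j,-j}: (-1)*(0), {k,-k}: (-1)*(0)
so (chi_2 * chi_5) takes values
  {1} -> 2, {-1} -> -2, {i,-i} -> 0, {j,-j} -> 0, {k,-k} -> 0.
Now take the inner product of this character with each irreducible chi from the table, <chi_2*chi_5, chi> = (1/8) sum_C |C| (chi_2*chi_5)(C) conj(chi(C)):
  <chi_2*chi_5, chi_1> = (1/8)[1*(2)*conj(1) + 1*(-2)*conj(1) + 2*(0)*conj(1) + 2*(0)*conj(1) + 2*(0)*conj(1)]
      = (1/8)[(2) + (-2) + (0) + (0) + (0)] = 0/8 = 0
  <chi_2*chi_5, chi_2> = (1/8)[1*(2)*conj(1) + 1*(-2)*conj(1) + 2*(0)*conj(1) + 2*(0)*conj(-1) + 2*(0)*conj(-1)]
      = (1/8)[(2) + (-2) + (0) + (0) + (0)] = 0/8 = 0
  <chi_2*chi_5, chi_3> = (1/8)[1*(2)*conj(1) + 1*(-2)*conj(1) + 2*(0)*conj(-1) + 2*(0)*conj(1) + 2*(0)*conj(-1)]
      = (1/8)[(2) + (-2) + (0) + (0) + (0)] = 0/8 = 0
  <chi_2*chi_5, chi_4> = (1/8)[1*(2)*conj(1) + 1*(-2)*conj(1) + 2*(0)*conj(-1) + 2*(0)*conj(-1) + 2*(0)*conj(1)]
      = (1/8)[(2) + (-2) + (0) + (0) + (0)] = 0/8 = 0
  <chi_2*chi_5, chi_5> = (1/8)[1*(2)*conj(2) + 1*(-2)*conj(-2) + 2*(0)*conj(0) + 2*(0)*conj(0) + 2*(0)*conj(0)]
      = (1/8)[(4) + (4) + (0) + (0) + (0)] = 8/8 = 1
Hence the multiplicities are chi_5: 1. Dimension check: dim(chi_2)*dim(chi_5) = 1*2 = 2 and sum (mult * dim) = 1*2 = 2.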